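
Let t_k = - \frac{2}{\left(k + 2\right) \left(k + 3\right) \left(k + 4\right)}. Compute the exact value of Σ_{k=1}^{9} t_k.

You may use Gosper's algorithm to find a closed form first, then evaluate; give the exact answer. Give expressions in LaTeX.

Σ = -1/13

Step 1: r(k) = (k + 2)/(k + 5).
Gosper form: A/B · C(k+1)/C(k) with A=k + 2, B=k + 5, C=1.
Set up (k + 2)·f(k+1) − (k + 4)·f(k) − (1) = 0.
Bound: deg f ≤ 2.
A polynomial solution: f(k) = k*(k + 5)/12.
Certificate R = B(k−1)f/C = k*(k + 4)*(k + 5)/12 gives s_k = k*(-k - 5)/(6*(k + 2)*(k + 3)).
Δs = -2/(k**3 + 9*k**2 + 26*k + 24), as required.
Telescoping: Σ = s_(10) − s_(1) = -25/156 − (-1/12) = -1/13.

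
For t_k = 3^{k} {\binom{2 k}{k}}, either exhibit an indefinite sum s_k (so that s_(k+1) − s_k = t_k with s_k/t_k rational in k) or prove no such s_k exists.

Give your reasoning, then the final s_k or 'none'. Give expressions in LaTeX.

Compute t_(k+1)/t_k: get 6*(2*k + 1)/(k + 1).
Gosper form: A/B · C(k+1)/C(k) with A=12*k + 6, B=k + 1, C=1.
Need (12*k + 6)·f(k+1) − (k)·f(k) = 1.
deg f ≤ -1 (via 1,1,0).
Bound -1 < 0, so the key equation has no polynomial solution.

none — t_k is not Gosper-summable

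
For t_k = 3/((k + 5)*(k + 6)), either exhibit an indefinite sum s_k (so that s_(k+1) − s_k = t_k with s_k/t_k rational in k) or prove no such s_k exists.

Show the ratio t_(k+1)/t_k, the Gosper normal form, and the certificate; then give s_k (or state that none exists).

s_k = 3*k/(5*(k + 5))

Step 1: r(k) = (k + 5)/(k + 7).
So A=k + 5 and B=k + 7, with C=1.
Set up (k + 5)·f(k+1) − (k + 6)·f(k) − (1) = 0.
From deg A=1, deg B=1, deg C=0: d=1.
Solve for f: f(k) = k/5 (degree 1 ≤ 1).
So s_k = (B(k−1)f/C)·t_k = (k*(k + 6)/5)·t_k = 3*k/(5*(k + 5)).
Check: Δs_k = 3/(k**2 + 11*k + 30). ✓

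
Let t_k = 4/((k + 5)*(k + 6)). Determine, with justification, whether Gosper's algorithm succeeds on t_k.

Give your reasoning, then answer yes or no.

Compute t_(k+1)/t_k: get (k + 5)/(k + 7).
Take A(k)=k + 5, B(k)=k + 7, C(k)=1.
Set up (k + 5)·f(k+1) − (k + 6)·f(k) − (1) = 0.
d = 1 from the (1,1,0) case.
Solving with deg f ≤ 1: f(k) = k/5.
R(k) = B(k−1)·f(k)/C(k) = k*(k + 6)/5; s_k = R·t_k = 4*k/(5*(k + 5)).
Verify: 4/(k**2 + 11*k + 30) matches t_k.

Yes. s_k = 4*k/(5*(k + 5)).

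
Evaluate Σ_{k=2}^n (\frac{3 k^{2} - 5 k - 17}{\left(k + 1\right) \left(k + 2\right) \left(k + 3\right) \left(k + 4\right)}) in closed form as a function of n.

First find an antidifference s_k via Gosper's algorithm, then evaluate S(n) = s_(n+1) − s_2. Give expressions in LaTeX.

S(n) = \frac{n^{3} - 6 n^{2} - 14 n + 19}{5 \left(n^{3} + 9 n^{2} + 26 n + 24\right)}

r(k) = (k + 1)*(5*k - 3*(k + 1)**2 + 22)/((k + 5)*(-3*k**2 + 5*k + 17)) after simplifying.
Take A(k)=k + 1, B(k)=k + 5, C(k)=k**2 - 5*k/3 - 17/3.
Key eq: (k + 1)·f(k+1) = (k + 4)·f(k) + (k**2 - 5*k/3 - 17/3).
Degrees (1,1,2) ⇒ d ≤ 3.
Coefficient equations give f(k) = -k*(2*k**2 + 21*k + 28)/9.
Get s_k = R·t_k = k*(-2*k**2 - 21*k - 28)/(3*(k + 1)*(k + 2)*(k + 3)) with R(k) = B(k−1)f(k)/C(k) = -k*(k + 4)*(2*k**2 + 21*k + 28)/(3*(3*k**2 - 5*k - 17)).
s_(k+1) − s_k = (3*k**2 - 5*k - 17)/(k**4 + 10*k**3 + 35*k**2 + 50*k + 24) = t_k.
Σ_(k=2)^n t_k = s_(n+1) − s_(2) = ((-2*n**3 - 27*n**2 - 76*n - 51)/(3*(n**3 + 9*n**2 + 26*n + 24))) − (-13/15), i.e. (n**3 - 6*n**2 - 14*n + 19)/(5*(n**3 + 9*n**2 + 26*n + 24)).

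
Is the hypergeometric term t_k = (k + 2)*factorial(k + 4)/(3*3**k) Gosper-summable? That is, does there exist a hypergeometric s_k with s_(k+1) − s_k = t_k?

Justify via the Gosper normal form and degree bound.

t_(k+1)/t_k = (k + 3)*(k + 5)/(3*(k + 2)).
Gosper form: A/B · C(k+1)/C(k) with A=k/3 + 5/3, B=1, C=k + 2.
Solve (k/3 + 5/3)·f(k+1) − (1)·f(k) = k + 2.
deg f ≤ 0 (via 1,0,1).
Coefficient equations give f(k) = 3.
Certificate R = B(k−1)f/C = 3/(k + 2) gives s_k = factorial(k + 4)/3**k.
Verify: (k + 2)*factorial(k + 4)/(3*3**k) matches t_k.

Yes. s_k = factorial(k + 4)/3**k.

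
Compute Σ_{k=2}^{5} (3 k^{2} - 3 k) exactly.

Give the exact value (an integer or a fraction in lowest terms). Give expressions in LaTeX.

Σ = 120

Compute t_(k+1)/t_k: get (k + 1)/(k - 1).
Factor: A=1; B=1; C=k**2 - k.
Need (1)·f(k+1) − (1)·f(k) = k**2 - k.
deg f ≤ 3 (via 0,0,2).
Match coefficients ⇒ f(k) = k*(k - 2)*(k - 1)/3.
Certificate R = B(k−1)f/C = (k - 2)/3 gives s_k = k*(k**2 - 3*k + 2).
Δs = 3*k*(k - 1), as required.
Σ_(k=2)^(5) t_k = s_(6) − s_(2) = 120 − (0) = 120.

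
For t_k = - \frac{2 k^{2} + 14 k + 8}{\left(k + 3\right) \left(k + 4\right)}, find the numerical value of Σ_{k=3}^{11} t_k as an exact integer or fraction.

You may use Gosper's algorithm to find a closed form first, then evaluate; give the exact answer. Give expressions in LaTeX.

Σ = -82/5

The ratio is (k + 3)*(7*k + (k + 1)**2 + 11)/((k + 5)*(k**2 + 7*k + 4)).
Take A(k)=k + 3, B(k)=k + 5, C(k)=k**2 + 7*k + 4.
Set up (k + 3)·f(k+1) − (k + 4)·f(k) − (k**2 + 7*k + 4) = 0.
From deg A=1, deg B=1, deg C=2: d=2.
A polynomial solution: f(k) = k*(3*k + 1)/3.
So s_k = (B(k−1)f/C)·t_k = (k*(k + 4)*(3*k + 1)/(3*(k**2 + 7*k + 4)))·t_k = -2*k*(3*k + 1)/(3*k + 9).
Δs = 2*(-k**2 - 7*k - 4)/(k**2 + 7*k + 12), as required.
Sum = s_(12) − s_(3); s_(12) = -296/15, s_(3) = -10/3 ⇒ -82/5.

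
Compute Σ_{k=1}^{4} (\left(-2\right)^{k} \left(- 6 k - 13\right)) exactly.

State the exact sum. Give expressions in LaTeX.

Compute t_(k+1)/t_k: get 2*(-6*k - 19)/(6*k + 13).
Normal form (A,B,C) = (-2, 1, k + 13/6).
Key eq: (-2)·f(k+1) = (1)·f(k) + (k + 13/6).
d = 1 from the (0,0,1) case.
Coefficient equations give f(k) = -(2*k + 3)/6.
So s_k = (B(k−1)f/C)·t_k = (-(2*k + 3)/(6*k + 13))·t_k = (-2)**k*(2*k + 3).
Verify: (-2)**k*(-6*k - 13) matches t_k.
Telescoping: Σ = s_(5) − s_(1) = -416 − (-10) = -406.

Σ = -406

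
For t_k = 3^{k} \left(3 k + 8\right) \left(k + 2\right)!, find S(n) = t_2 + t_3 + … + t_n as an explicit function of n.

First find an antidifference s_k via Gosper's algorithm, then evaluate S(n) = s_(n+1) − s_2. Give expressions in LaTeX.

S(n) = 3 \cdot 3^{n} \left(n + 3\right)! - 216

Ratio r(k) = 3*(k + 3)*(3*k + 11)/(3*k + 8).
Take A(k)=3*k + 9, B(k)=1, C(k)=k + 8/3.
f must satisfy (3*k + 9)·f(k+1) − (1)·f(k) = k + 8/3.
deg f ≤ 0 (via 1,0,1).
A polynomial solution: f(k) = 1/3.
Get s_k = R·t_k = 3**k*factorial(k + 2) with R(k) = B(k−1)f(k)/C(k) = 1/(3*k + 8).
s_(k+1) − s_k = 3**k*(3*k + 8)*factorial(k + 2) = t_k.
Evaluate: s_(n+1) = 3**(n + 1)*factorial(n + 3); subtract s_(2) = 216 ⇒ S(n) = 3*3**n*factorial(n + 3) - 216.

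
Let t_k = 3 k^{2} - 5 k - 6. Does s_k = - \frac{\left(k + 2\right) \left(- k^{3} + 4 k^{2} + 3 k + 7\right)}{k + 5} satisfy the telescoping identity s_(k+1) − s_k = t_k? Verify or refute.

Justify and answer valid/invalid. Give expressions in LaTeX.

Invalid: residual \frac{3 \left(- 2 k^{3} - 14 k^{2} + 28 k + 23\right)}{k^{2} + 11 k + 30} ≠ 0.

s_(k+1) = (k**4 + 2*k**3 - 11*k**2 - 37*k - 39)/(k + 6)
s_(k+1) − s_k = (3*k**4 + 22*k**3 - 13*k**2 - 132*k - 111)/(k**2 + 11*k + 30)
(s_(k+1) − s_k) − t_k = 3*(-2*k**3 - 14*k**2 + 28*k + 23)/(k**2 + 11*k + 30)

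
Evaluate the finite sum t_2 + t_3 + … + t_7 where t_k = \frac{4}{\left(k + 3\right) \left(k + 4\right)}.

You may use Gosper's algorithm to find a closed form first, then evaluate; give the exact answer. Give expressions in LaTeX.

Σ = 24/55

r(k) = (k + 3)/(k + 5) after simplifying.
A = k + 3, B = k + 5, C = 1.
Need (k + 3)·f(k+1) − (k + 4)·f(k) = 1.
Bound: deg f ≤ 1.
Solving with deg f ≤ 1: f(k) = k/3.
Then R = B(k−1)f/C = k*(k + 4)/3, so s_k = R(k)·t_k = 4*k/(3*(k + 3)).
Δs = 4/(k**2 + 7*k + 12), as required.
Σ_(k=2)^(7) t_k = s_(8) − s_(2) = 32/33 − (8/15) = 24/55.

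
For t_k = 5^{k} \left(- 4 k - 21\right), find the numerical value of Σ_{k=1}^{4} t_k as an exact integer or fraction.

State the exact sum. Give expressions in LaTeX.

Σ = -28100

Compute t_(k+1)/t_k: get 5*(4*k + 25)/(4*k + 21).
Factor: A=5; B=1; C=k + 21/4.
Need (5)·f(k+1) − (1)·f(k) = k + 21/4.
From deg A=0, deg B=0, deg C=1: d=1.
Solving with deg f ≤ 1: f(k) = (k + 4)/4.
Then R = B(k−1)f/C = (k + 4)/(4*k + 21), so s_k = R(k)·t_k = 5**k*(-k - 4).
Check: Δs_k = 5**k*(-4*k - 21). ✓
Σ_(k=1)^(4) t_k = s_(5) − s_(1) = -28125 − (-25) = -28100.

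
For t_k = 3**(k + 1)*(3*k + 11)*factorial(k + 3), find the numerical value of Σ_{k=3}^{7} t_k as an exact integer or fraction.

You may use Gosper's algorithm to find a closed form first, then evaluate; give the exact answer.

Σ = 785682316080

Step 1: r(k) = 3*(k + 4)*(3*k + 14)/(3*k + 11).
Take A(k)=3*k + 12, B(k)=1, C(k)=k + 11/3.
Set up (3*k + 12)·f(k+1) − (1)·f(k) − (k + 11/3) = 0.
deg f ≤ 0 (via 1,0,1).
Solving with deg f ≤ 0: f(k) = 1/3.
So s_k = (B(k−1)f/C)·t_k = (1/(3*k + 11))·t_k = 3**(k + 1)*factorial(k + 3).
s_(k+1) − s_k = 3**(k + 1)*(3*k + 11)*factorial(k + 3) = t_k.
Evaluate s at k=8 and k=3: 785682374400 and 58320; difference 785682316080.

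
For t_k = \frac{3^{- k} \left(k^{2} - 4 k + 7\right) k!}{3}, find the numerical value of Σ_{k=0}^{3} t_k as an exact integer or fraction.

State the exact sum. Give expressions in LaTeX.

r(k) = (k**3 - k**2 + 2*k + 4)/(3*(k**2 - 4*k + 7)) after simplifying.
Gosper form: A/B · C(k+1)/C(k) with A=k/3 + 1/3, B=1, C=k**2 - 4*k + 7.
f must satisfy (k/3 + 1/3)·f(k+1) − (1)·f(k) = k**2 - 4*k + 7.
Degrees (1,0,2) ⇒ d ≤ 1.
Coefficient equations give f(k) = 3*(k - 3).
Get s_k = R·t_k = (k - 3)*factorial(k)/3**k with R(k) = B(k−1)f(k)/C(k) = 3*(k - 3)/(k**2 - 4*k + 7).
s_(k+1) − s_k = (k**2 - 4*k + 7)*factorial(k)/(3*3**k) = t_k.
Telescoping: Σ = s_(4) − s_(0) = 8/27 − (-3) = 89/27.

Σ = 89/27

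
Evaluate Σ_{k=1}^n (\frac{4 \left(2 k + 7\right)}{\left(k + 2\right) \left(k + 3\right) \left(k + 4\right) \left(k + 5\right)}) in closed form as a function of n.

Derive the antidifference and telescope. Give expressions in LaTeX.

S(n) = \frac{4 n \left(n + 8\right)}{15 \left(n^{2} + 8 n + 15\right)}

t_(k+1)/t_k = (k + 2)*(2*k + 9)/((k + 6)*(2*k + 7)).
Take A(k)=k + 2, B(k)=k + 6, C(k)=k + 7/2.
Set up (k + 2)·f(k+1) − (k + 5)·f(k) − (k + 7/2) = 0.
Bound: deg f ≤ 3.
Match coefficients ⇒ f(k) = k*(k + 3)*(k + 6)/16.
So s_k = (B(k−1)f/C)·t_k = (k*(k + 3)*(k + 5)*(k + 6)/(8*(2*k + 7)))·t_k = k*(k + 6)/(2*(k**2 + 6*k + 8)).
Verify: 4*(2*k + 7)/(k**4 + 14*k**3 + 71*k**2 + 154*k + 120) matches t_k.
s_(n+1) = (n**2 + 8*n + 7)/(2*(n**2 + 8*n + 15)) and s_(1) = 7/30, so S(n) = 4*n*(n + 8)/(15*(n**2 + 8*n + 15)).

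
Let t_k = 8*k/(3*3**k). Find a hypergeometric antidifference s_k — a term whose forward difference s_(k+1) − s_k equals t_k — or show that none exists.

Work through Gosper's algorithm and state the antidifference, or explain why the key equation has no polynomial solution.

s_k = 2*(-2*k - 1)/3**k

t_(k+1)/t_k = (k + 1)/(3*k).
So A=1/3 and B=1, with C=k.
Set up (1/3)·f(k+1) − (1)·f(k) − (k) = 0.
Bound: deg f ≤ 1.
Match coefficients ⇒ f(k) = -3*(2*k + 1)/4.
So s_k = (B(k−1)f/C)·t_k = (-3*(2*k + 1)/(4*k))·t_k = 2*(-2*k - 1)/3**k.
Check: Δs_k = 8*k/(3*3**k). ✓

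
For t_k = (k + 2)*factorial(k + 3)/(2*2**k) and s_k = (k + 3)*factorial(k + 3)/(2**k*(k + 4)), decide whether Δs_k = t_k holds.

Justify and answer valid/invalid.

s_(k+1) = (k + 4)*factorial(k + 4)/(2*2**k*(k + 5))
s_(k+1) − s_k = (k**3 + 10*k**2 + 32*k + 34)*factorial(k + 3)/(2*2**k*(k + 4)*(k + 5))
(s_(k+1) − s_k) − t_k = -(k**2 + 6*k + 6)*factorial(k + 3)/(2*2**k*(k + 4)*(k + 5))

Invalid: residual -(k**2 + 6*k + 6)*factorial(k + 3)/(2*2**k*(k + 4)*(k + 5)) ≠ 0.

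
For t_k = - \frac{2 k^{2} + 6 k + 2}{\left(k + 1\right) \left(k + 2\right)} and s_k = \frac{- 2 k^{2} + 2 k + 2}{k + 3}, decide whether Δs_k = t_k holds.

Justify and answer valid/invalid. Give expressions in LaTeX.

s_(k+1) = 2*(-k**2 - k + 1)/(k + 4)
s_(k+1) − s_k = 2*(-k**2 - 7*k - 1)/(k**2 + 7*k + 12)
(s_(k+1) − s_k) − t_k = 4*(5*k**2 + 13*k + 5)/(k**4 + 10*k**3 + 35*k**2 + 50*k + 24)

Invalid: residual \frac{4 \left(5 k^{2} + 13 k + 5\right)}{k^{4} + 10 k^{3} + 35 k^{2} + 50 k + 24} ≠ 0.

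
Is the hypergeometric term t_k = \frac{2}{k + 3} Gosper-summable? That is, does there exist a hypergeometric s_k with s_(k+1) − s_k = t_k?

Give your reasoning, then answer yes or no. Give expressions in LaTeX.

No — t_k has no hypergeometric antidifference.

Compute t_(k+1)/t_k: get (k + 3)/(k + 4).
Take A(k)=k + 3, B(k)=k + 4, C(k)=1.
f must satisfy (k + 3)·f(k+1) − (k + 3)·f(k) = 1.
Degrees (1,1,0) ⇒ d ≤ 0.
Write f(k) = c0. Then LHS − RHS = -1, requiring -1 = 0: contradictory. No certificate.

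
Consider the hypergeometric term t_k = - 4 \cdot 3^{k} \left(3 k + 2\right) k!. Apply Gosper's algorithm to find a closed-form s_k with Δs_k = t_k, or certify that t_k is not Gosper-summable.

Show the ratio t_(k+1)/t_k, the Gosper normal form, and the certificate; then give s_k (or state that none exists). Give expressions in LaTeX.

Ratio r(k) = 3*(k + 1)*(3*k + 5)/(3*k + 2).
Gosper form: A/B · C(k+1)/C(k) with A=3*k + 3, B=1, C=k + 2/3.
Key eq: (3*k + 3)·f(k+1) = (1)·f(k) + (k + 2/3).
deg f ≤ 0 (via 1,0,1).
Coefficient equations give f(k) = 1/3.
Certificate R = B(k−1)f/C = 1/(3*k + 2) gives s_k = -4*3**k*factorial(k).
s_(k+1) − s_k = -4*3**k*(3*k + 2)*factorial(k) = t_k.

s_k = - 4 \cdot 3^{k} k!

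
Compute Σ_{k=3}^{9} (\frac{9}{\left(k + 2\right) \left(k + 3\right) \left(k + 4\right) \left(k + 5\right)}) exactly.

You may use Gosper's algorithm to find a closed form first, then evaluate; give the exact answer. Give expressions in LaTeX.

Compute t_(k+1)/t_k: get (k + 2)/(k + 6).
Normal form (A,B,C) = (k + 2, k + 6, 1).
f must satisfy (k + 2)·f(k+1) − (k + 5)·f(k) = 1.
Degrees (1,1,0) ⇒ d ≤ 3.
Coefficient equations give f(k) = k*(k**2 + 9*k + 26)/72.
R(k) = B(k−1)·f(k)/C(k) = k*(k + 5)*(k**2 + 9*k + 26)/72; s_k = R·t_k = k*(k**2 + 9*k + 26)/(8*(k + 2)*(k + 3)*(k + 4)).
s_(k+1) − s_k = 9/(k**4 + 14*k**3 + 71*k**2 + 154*k + 120) = t_k.
Telescoping: Σ = s_(10) − s_(3) = 45/364 − (31/280) = 47/3640.

Σ = 47/3640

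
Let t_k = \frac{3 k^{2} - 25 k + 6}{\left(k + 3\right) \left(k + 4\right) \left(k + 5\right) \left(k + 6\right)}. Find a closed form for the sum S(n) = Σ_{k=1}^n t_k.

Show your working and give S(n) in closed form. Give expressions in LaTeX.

Compute t_(k+1)/t_k: get -(k + 3)*(25*k - 3*(k + 1)**2 + 19)/((k + 7)*(3*k**2 - 25*k + 6)).
Gosper form: A/B · C(k+1)/C(k) with A=k + 3, B=k + 7, C=k**2 - 25*k/3 + 2.
Key eq: (k + 3)·f(k+1) = (k + 6)·f(k) + (k**2 - 25*k/3 + 2).
Bound: deg f ≤ 3.
Match coefficients ⇒ f(k) = k*(k**2 - 48*k + 87)/60.
R(k) = B(k−1)·f(k)/C(k) = k*(k + 6)*(k**2 - 48*k + 87)/(20*(3*k**2 - 25*k + 6)); s_k = R·t_k = k*(k**2 - 48*k + 87)/(20*(k + 3)*(k + 4)*(k + 5)).
s_(k+1) − s_k = (3*k**2 - 25*k + 6)/(k**4 + 18*k**3 + 119*k**2 + 342*k + 360) = t_k.
Telescope: S(n) = s_(n+1) − s_(1) = (n**3 - 45*n**2 - 6*n + 40)/(20*(n**3 + 15*n**2 + 74*n + 120)) − (1/60) = n*(n**2 - 75*n - 46)/(30*(n**3 + 15*n**2 + 74*n + 120)).

S(n) = \frac{n \left(n^{2} - 75 n - 46\right)}{30 \left(n^{3} + 15 n^{2} + 74 n + 120\right)}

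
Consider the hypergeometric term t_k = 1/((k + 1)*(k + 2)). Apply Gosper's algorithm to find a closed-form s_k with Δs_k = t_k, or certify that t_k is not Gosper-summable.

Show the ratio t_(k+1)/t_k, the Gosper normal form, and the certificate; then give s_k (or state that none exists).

The ratio is (k + 1)/(k + 3).
Factor: A=k + 1; B=k + 3; C=1.
Solve (k + 1)·f(k+1) − (k + 2)·f(k) = 1.
deg f ≤ 1 (via 1,1,0).
Match coefficients ⇒ f(k) = k.
So s_k = (B(k−1)f/C)·t_k = (k*(k + 2))·t_k = k/(k + 1).
Δs = 1/(k**2 + 3*k + 2), as required.

s_k = k/(k + 1)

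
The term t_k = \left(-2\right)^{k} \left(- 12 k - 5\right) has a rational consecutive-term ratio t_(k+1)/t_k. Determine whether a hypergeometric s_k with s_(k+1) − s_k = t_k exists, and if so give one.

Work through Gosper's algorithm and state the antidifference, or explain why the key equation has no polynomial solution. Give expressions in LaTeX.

r(k) = 2*(-12*k - 17)/(12*k + 5) after simplifying.
So A=-2 and B=1, with C=k + 5/12.
Need (-2)·f(k+1) − (1)·f(k) = k + 5/12.
deg f ≤ 1 (via 0,0,1).
Solve for f: f(k) = -(4*k - 1)/12 (degree 1 ≤ 1).
So s_k = (B(k−1)f/C)·t_k = (-(4*k - 1)/(12*k + 5))·t_k = (-2)**k*(4*k - 1).
s_(k+1) − s_k = (-2)**k*(-12*k - 5) = t_k.

s_k = \left(-2\right)^{k} \left(4 k - 1\right)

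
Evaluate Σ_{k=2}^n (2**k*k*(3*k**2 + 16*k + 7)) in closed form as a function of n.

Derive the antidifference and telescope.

S(n) = 6*2**n*n**3 + 14*2**n*n**2 + 4*2**n*n + 4*2**n - 56

Ratio r(k) = 2*(3*k**3 + 25*k**2 + 48*k + 26)/(k*(3*k**2 + 16*k + 7)).
So A=2 and B=1, with C=k**3 + 16*k**2/3 + 7*k/3.
Solve (2)·f(k+1) − (1)·f(k) = k**3 + 16*k**2/3 + 7*k/3.
d = 3 from the (0,0,3) case.
Solve for f: f(k) = (3*k**3 - 2*k**2 - 3*k + 4)/3 (degree 3 ≤ 3).
Certificate R = B(k−1)f/C = (3*k**3 - 2*k**2 - 3*k + 4)/(k*(3*k**2 + 16*k + 7)) gives s_k = 2**k*(3*k**3 - 2*k**2 - 3*k + 4).
Check: Δs_k = 2**k*k*(3*k**2 + 16*k + 7). ✓
Evaluate: s_(n+1) = 2**(n + 1)*(3*n**3 + 7*n**2 + 2*n + 2); subtract s_(2) = 56 ⇒ S(n) = 6*2**n*n**3 + 14*2**n*n**2 + 4*2**n*n + 4*2**n - 56.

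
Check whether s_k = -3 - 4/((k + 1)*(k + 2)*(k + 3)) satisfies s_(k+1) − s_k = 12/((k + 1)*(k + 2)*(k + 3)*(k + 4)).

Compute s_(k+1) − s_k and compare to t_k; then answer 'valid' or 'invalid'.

s_(k+1) = -3 - 4/((k + 2)*(k + 3)*(k + 4))
s_(k+1) − s_k = 12/((k + 1)*(k + 2)*(k + 3)*(k + 4))
(s_(k+1) − s_k) − t_k = 0

valid (s_(k+1) − s_k reduces to t_k)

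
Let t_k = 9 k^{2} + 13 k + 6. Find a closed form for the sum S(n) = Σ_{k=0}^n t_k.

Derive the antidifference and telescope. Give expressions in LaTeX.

Ratio r(k) = (9*k**2 + 31*k + 28)/(9*k**2 + 13*k + 6).
Take A(k)=1, B(k)=1, C(k)=k**2 + 13*k/9 + 2/3.
Key eq: (1)·f(k+1) = (1)·f(k) + (k**2 + 13*k/9 + 2/3).
deg f ≤ 3 (via 0,0,2).
Solve for f: f(k) = k*(3*k**2 + 2*k + 1)/9 (degree 3 ≤ 3).
R(k) = B(k−1)·f(k)/C(k) = k*(3*k**2 + 2*k + 1)/(9*k**2 + 13*k + 6); s_k = R·t_k = k*(3*k**2 + 2*k + 1).
Check: Δs_k = 9*k**2 + 13*k + 6. ✓
s_(n+1) = 3*n**3 + 11*n**2 + 14*n + 6 and s_(0) = 0, so S(n) = 3*n**3 + 11*n**2 + 14*n + 6.

S(n) = 3 n^{3} + 11 n^{2} + 14 n + 6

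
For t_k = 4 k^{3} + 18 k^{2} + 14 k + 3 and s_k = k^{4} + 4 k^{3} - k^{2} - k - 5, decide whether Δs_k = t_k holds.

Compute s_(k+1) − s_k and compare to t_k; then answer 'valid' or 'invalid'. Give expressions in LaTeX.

valid; difference matches t_k

s_(k+1) = k**4 + 8*k**3 + 17*k**2 + 13*k - 2
s_(k+1) − s_k = 4*k**3 + 18*k**2 + 14*k + 3
(s_(k+1) − s_k) − t_k = 0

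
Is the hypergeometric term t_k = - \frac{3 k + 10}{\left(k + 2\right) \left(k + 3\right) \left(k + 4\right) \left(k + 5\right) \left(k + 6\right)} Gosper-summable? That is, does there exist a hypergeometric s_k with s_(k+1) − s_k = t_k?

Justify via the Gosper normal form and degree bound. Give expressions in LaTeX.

t_(k+1)/t_k = (k + 2)*(3*k + 13)/((k + 7)*(3*k + 10)).
Take A(k)=k + 2, B(k)=k + 7, C(k)=k + 10/3.
Set up (k + 2)·f(k+1) − (k + 6)·f(k) − (k + 10/3) = 0.
Bound: deg f ≤ 4.
A polynomial solution: f(k) = k*(k + 3)*(k**2 + 11*k + 38)/120.
So s_k = (B(k−1)f/C)·t_k = (k*(k + 3)*(k + 6)*(k**2 + 11*k + 38)/(40*(3*k + 10)))·t_k = k*(-k**2 - 11*k - 38)/(40*(k**3 + 11*k**2 + 38*k + 40)).
s_(k+1) − s_k = (-3*k - 10)/(k**5 + 20*k**4 + 155*k**3 + 580*k**2 + 1044*k + 720) = t_k.

Yes. s_k = \frac{k \left(- k^{2} - 11 k - 38\right)}{40 \left(k^{3} + 11 k^{2} + 38 k + 40\right)}.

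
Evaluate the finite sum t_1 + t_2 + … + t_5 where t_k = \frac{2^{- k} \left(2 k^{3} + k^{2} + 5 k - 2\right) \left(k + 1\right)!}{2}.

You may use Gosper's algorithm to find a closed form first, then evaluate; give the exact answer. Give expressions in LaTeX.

Σ = 4098

The ratio is (k + 2)*(5*k + 2*(k + 1)**3 + (k + 1)**2 + 3)/(2*(2*k**3 + k**2 + 5*k - 2)).
So A=k/2 + 1 and B=1, with C=k**3 + k**2/2 + 5*k/2 - 1.
Key eq: (k/2 + 1)·f(k+1) = (1)·f(k) + (k**3 + k**2/2 + 5*k/2 - 1).
d = 2 from the (1,0,3) case.
A polynomial solution: f(k) = (k - 2)*(2*k + 1).
Then R = B(k−1)f/C = 2*(k - 2)*(2*k + 1)/(2*k**3 + k**2 + 5*k - 2), so s_k = R(k)·t_k = (k - 2)*(2*k + 1)*factorial(k + 1)/2**k.
Check: Δs_k = (2*k**3 + k**2 + 5*k - 2)*factorial(k + 1)/(2*2**k). ✓
Evaluate s at k=6 and k=1: 4095 and -3; difference 4098.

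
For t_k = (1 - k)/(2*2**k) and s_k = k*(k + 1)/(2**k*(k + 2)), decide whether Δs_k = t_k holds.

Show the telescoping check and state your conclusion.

s_(k+1) = (k + 1)*(k + 2)/(2*2**k*(k + 3))
s_(k+1) − s_k = (k + 1)*(-2*k*(k + 3) + (k + 2)**2)/(2*2**k*(k + 2)*(k + 3))
(s_(k+1) − s_k) − t_k = (k**2 + 3*k - 2)/(2*2**k*(k**2 + 5*k + 6))

Invalid: residual (k**2 + 3*k - 2)/(2*2**k*(k**2 + 5*k + 6)) ≠ 0.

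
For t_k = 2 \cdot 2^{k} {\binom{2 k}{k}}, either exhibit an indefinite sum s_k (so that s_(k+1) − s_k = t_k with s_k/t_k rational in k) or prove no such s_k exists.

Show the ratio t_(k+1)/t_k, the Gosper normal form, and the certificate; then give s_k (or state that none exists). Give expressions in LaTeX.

none (Gosper's algorithm certifies no s_k)

The ratio is 4*(2*k + 1)/(k + 1).
Gosper form: A/B · C(k+1)/C(k) with A=8*k + 4, B=k + 1, C=1.
Need (8*k + 4)·f(k+1) − (k)·f(k) = 1.
deg f ≤ -1 (via 1,1,0).
Negative degree bound (-1): no f exists, t_k not Gosper-summable.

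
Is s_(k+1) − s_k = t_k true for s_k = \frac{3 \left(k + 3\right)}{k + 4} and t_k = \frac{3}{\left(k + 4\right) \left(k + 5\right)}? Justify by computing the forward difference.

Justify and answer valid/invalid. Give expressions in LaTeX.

s_(k+1) = 3*(k + 4)/(k + 5)
s_(k+1) − s_k = 3/(k**2 + 9*k + 20)
(s_(k+1) − s_k) − t_k = 0

valid; difference matches t_k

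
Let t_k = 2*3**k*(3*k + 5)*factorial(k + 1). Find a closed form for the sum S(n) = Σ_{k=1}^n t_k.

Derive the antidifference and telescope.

S(n) = 6*3**n*factorial(n + 2) - 12

r(k) = 3*(k + 2)*(3*k + 8)/(3*k + 5) after simplifying.
Take A(k)=3*k + 6, B(k)=1, C(k)=k + 5/3.
f must satisfy (3*k + 6)·f(k+1) − (1)·f(k) = k + 5/3.
From deg A=1, deg B=0, deg C=1: d=0.
A polynomial solution: f(k) = 1/3.
R(k) = B(k−1)·f(k)/C(k) = 1/(3*k + 5); s_k = R·t_k = 2*3**k*factorial(k + 1).
s_(k+1) − s_k = 2*3**k*(3*k + 5)*factorial(k + 1) = t_k.
Σ_(k=1)^n t_k = s_(n+1) − s_(1) = (6*3**n*factorial(n + 2)) − (12), i.e. 6*3**n*factorial(n + 2) - 12.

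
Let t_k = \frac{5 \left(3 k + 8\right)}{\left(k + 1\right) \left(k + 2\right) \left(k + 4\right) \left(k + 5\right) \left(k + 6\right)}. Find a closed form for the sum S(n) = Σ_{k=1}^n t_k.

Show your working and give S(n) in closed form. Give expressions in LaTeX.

Compute t_(k+1)/t_k: get (k + 1)*(k + 4)*(3*k + 11)/((k + 3)*(k + 7)*(3*k + 8)).
Gosper form: A/B · C(k+1)/C(k) with A=k + 1, B=k + 7, C=k**2 + 17*k/3 + 8.
Need (k + 1)·f(k+1) − (k + 6)·f(k) = k**2 + 17*k/3 + 8.
d = 5 from the (1,1,2) case.
Coefficient equations give f(k) = k*(k + 2)*(k + 3)*(k**2 + 10*k + 29)/60.
Certificate R = B(k−1)f/C = k*(k + 2)*(k + 6)*(k**2 + 10*k + 29)/(20*(3*k + 8)) gives s_k = k*(k**2 + 10*k + 29)/(4*(k**3 + 10*k**2 + 29*k + 20)).
Δs = 5*(3*k + 8)/(k**5 + 18*k**4 + 121*k**3 + 372*k**2 + 508*k + 240), as required.
s_(n+1) = (n**3 + 13*n**2 + 52*n + 40)/(4*(n**3 + 13*n**2 + 52*n + 60)) and s_(1) = 1/6, so S(n) = n*(n**2 + 13*n + 52)/(12*(n**3 + 13*n**2 + 52*n + 60)).

S(n) = \frac{n \left(n^{2} + 13 n + 52\right)}{12 \left(n^{3} + 13 n^{2} + 52 n + 60\right)}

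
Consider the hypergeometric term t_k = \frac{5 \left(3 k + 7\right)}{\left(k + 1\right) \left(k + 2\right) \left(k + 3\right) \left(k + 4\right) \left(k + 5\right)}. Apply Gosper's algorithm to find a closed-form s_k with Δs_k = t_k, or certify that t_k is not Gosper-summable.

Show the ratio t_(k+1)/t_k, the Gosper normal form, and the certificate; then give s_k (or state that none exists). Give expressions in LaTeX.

Compute t_(k+1)/t_k: get (k + 1)*(3*k + 10)/((k + 6)*(3*k + 7)).
So A=k + 1 and B=k + 6, with C=k + 7/3.
Key eq: (k + 1)·f(k+1) = (k + 5)·f(k) + (k + 7/3).
d = 4 from the (1,1,1) case.
Solve for f: f(k) = k*(k + 2)*(k**2 + 8*k + 19)/36 (degree 4 ≤ 4).
So s_k = (B(k−1)f/C)·t_k = (k*(k + 2)*(k + 5)*(k**2 + 8*k + 19)/(12*(3*k + 7)))·t_k = 5*k*(k**2 + 8*k + 19)/(12*(k**3 + 8*k**2 + 19*k + 12)).
s_(k+1) − s_k = 5*(3*k + 7)/(k**5 + 15*k**4 + 85*k**3 + 225*k**2 + 274*k + 120) = t_k.

s_k = \frac{5 k \left(k^{2} + 8 k + 19\right)}{12 \left(k^{3} + 8 k^{2} + 19 k + 12\right)}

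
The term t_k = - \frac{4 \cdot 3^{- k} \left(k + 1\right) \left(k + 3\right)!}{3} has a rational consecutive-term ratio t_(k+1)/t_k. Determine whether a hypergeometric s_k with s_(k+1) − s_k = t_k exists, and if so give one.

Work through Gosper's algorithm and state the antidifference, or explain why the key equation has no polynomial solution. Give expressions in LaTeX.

s_k = - 4 \cdot 3^{- k} \left(k + 3\right)!

Compute t_(k+1)/t_k: get (k + 2)*(k + 4)/(3*(k + 1)).
Normal form (A,B,C) = (k/3 + 4/3, 1, k + 1).
Solve (k/3 + 4/3)·f(k+1) − (1)·f(k) = k + 1.
d = 0 from the (1,0,1) case.
Solve for f: f(k) = 3 (degree 0 ≤ 0).
Then R = B(k−1)f/C = 3/(k + 1), so s_k = R(k)·t_k = -4*factorial(k + 3)/3**k.
Δs = -4*(k + 1)*factorial(k + 3)/(3*3**k), as required.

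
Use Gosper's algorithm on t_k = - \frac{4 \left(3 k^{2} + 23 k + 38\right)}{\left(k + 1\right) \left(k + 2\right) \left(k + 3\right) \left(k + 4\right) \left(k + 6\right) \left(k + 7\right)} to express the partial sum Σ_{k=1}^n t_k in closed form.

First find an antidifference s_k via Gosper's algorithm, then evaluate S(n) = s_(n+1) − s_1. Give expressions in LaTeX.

t_(k+1)/t_k = (k + 1)*(k + 6)*(23*k + 3*(k + 1)**2 + 61)/((k + 5)*(k + 8)*(3*k**2 + 23*k + 38)).
Take A(k)=k + 1, B(k)=k + 8, C(k)=k**3 + 38*k**2/3 + 51*k + 190/3.
Set up (k + 1)·f(k+1) − (k + 7)·f(k) − (k**3 + 38*k**2/3 + 51*k + 190/3) = 0.
From deg A=1, deg B=1, deg C=3: d=6.
Match coefficients ⇒ f(k) = k*(k + 2)*(k + 4)*(k + 5)*(k**2 + 10*k + 27)/54.
Then R = B(k−1)f/C = k*(k + 2)*(k + 4)*(k + 7)*(k**2 + 10*k + 27)/(18*(3*k**2 + 23*k + 38)), so s_k = R(k)·t_k = 2*k*(-k**2 - 10*k - 27)/(9*(k**3 + 10*k**2 + 27*k + 18)).
Verify: 4*(-3*k**2 - 23*k - 38)/(k**6 + 23*k**5 + 207*k**4 + 925*k**3 + 2144*k**2 + 2412*k + 1008) matches t_k.
Evaluate: s_(n+1) = 2*(-n**3 - 13*n**2 - 50*n - 38)/(9*(n**3 + 13*n**2 + 50*n + 56)); subtract s_(1) = -19/126 ⇒ S(n) = n*(-n**2 - 13*n - 50)/(14*(n**3 + 13*n**2 + 50*n + 56)).

S(n) = \frac{n \left(- n^{2} - 13 n - 50\right)}{14 \left(n^{3} + 13 n^{2} + 50 n + 56\right)}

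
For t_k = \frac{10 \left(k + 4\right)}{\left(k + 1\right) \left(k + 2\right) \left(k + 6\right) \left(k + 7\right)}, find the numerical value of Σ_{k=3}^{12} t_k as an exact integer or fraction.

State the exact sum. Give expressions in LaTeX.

Compute t_(k+1)/t_k: get (k + 1)*(k + 5)*(k + 6)/((k + 3)*(k + 4)*(k + 8)).
Gosper form: A/B · C(k+1)/C(k) with A=k + 1, B=k + 8, C=k**4 + 16*k**3 + 95*k**2 + 248*k + 240.
f must satisfy (k + 1)·f(k+1) − (k + 7)·f(k) = k**4 + 16*k**3 + 95*k**2 + 248*k + 240.
Bound: deg f ≤ 6.
A polynomial solution: f(k) = k*(k + 2)*(k + 3)*(k + 4)*(k + 5)*(k + 7)/12.
Certificate R = B(k−1)f/C = k*(k + 2)*(k + 7)**2/(12*(k + 4)) gives s_k = 5*k*(k + 7)/(6*(k**2 + 7*k + 6)).
Check: Δs_k = 10*(k + 4)/(k**4 + 16*k**3 + 83*k**2 + 152*k + 84). ✓
Sum = s_(13) − s_(3); s_(13) = 325/399, s_(3) = 25/36 ⇒ 575/4788.

Σ = 575/4788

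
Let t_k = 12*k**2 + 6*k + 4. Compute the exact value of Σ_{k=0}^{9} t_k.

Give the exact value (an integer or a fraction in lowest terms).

t_(k+1)/t_k = (6*k**2 + 15*k + 11)/(6*k**2 + 3*k + 2).
Normal form (A,B,C) = (1, 1, k**2 + k/2 + 1/3).
Solve (1)·f(k+1) − (1)·f(k) = k**2 + k/2 + 1/3.
From deg A=0, deg B=0, deg C=2: d=3.
A polynomial solution: f(k) = k*(4*k**2 - 3*k + 3)/12.
Then R = B(k−1)f/C = k*(4*k**2 - 3*k + 3)/(2*(6*k**2 + 3*k + 2)), so s_k = R(k)·t_k = k*(4*k**2 - 3*k + 3).
s_(k+1) − s_k = 12*k**2 + 6*k + 4 = t_k.
Evaluate s at k=10 and k=0: 3730 and 0; difference 3730.

Σ = 3730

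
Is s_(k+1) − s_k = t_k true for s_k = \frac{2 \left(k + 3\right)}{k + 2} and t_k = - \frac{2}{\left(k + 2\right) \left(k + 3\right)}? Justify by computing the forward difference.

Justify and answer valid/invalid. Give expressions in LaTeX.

s_(k+1) = 2*(k + 4)/(k + 3)
s_(k+1) − s_k = -2/(k**2 + 5*k + 6)
(s_(k+1) − s_k) − t_k = 0

Valid: the claim telescopes to t_k.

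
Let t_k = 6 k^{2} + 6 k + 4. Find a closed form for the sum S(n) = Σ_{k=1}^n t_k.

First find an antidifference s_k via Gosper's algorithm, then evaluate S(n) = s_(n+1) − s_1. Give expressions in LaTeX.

S(n) = 2 n \left(n^{2} + 3 n + 4\right)

r(k) = (3*k**2 + 9*k + 8)/(3*k**2 + 3*k + 2) after simplifying.
Gosper form: A/B · C(k+1)/C(k) with A=1, B=1, C=k**2 + k + 2/3.
Set up (1)·f(k+1) − (1)·f(k) − (k**2 + k + 2/3) = 0.
Degrees (0,0,2) ⇒ d ≤ 3.
Match coefficients ⇒ f(k) = k*(k**2 + 1)/3.
R(k) = B(k−1)·f(k)/C(k) = k*(k**2 + 1)/(3*k**2 + 3*k + 2); s_k = R·t_k = 2*k*(k**2 + 1).
Check: Δs_k = 6*k**2 + 6*k + 4. ✓
Telescope: S(n) = s_(n+1) − s_(1) = 2*n**3 + 6*n**2 + 8*n + 4 − (4) = 2*n*(n**2 + 3*n + 4).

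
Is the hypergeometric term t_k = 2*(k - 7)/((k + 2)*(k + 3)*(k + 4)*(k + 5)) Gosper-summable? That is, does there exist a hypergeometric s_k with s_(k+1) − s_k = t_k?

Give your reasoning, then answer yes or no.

t_(k+1)/t_k = (k - 6)*(k + 2)/((k - 7)*(k + 6)).
Factor: A=k + 2; B=k + 6; C=k - 7.
f must satisfy (k + 2)·f(k+1) − (k + 5)·f(k) = k - 7.
Bound: deg f ≤ 3.
Solve for f: f(k) = -k*(k**2 + 9*k + 32)/12 (degree 3 ≤ 3).
Certificate R = B(k−1)f/C = -k*(k + 5)*(k**2 + 9*k + 32)/(12*(k - 7)) gives s_k = k*(-k**2 - 9*k - 32)/(6*(k + 2)*(k + 3)*(k + 4)).
s_(k+1) − s_k = 2*(k - 7)/(k**4 + 14*k**3 + 71*k**2 + 154*k + 120) = t_k.

Yes. s_k = k*(-k**2 - 9*k - 32)/(6*(k + 2)*(k + 3)*(k + 4)).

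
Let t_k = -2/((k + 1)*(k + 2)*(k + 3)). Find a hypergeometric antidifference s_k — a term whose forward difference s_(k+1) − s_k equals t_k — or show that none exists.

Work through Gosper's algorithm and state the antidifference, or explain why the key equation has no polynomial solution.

The ratio is (k + 1)/(k + 4).
Normal form (A,B,C) = (k + 1, k + 4, 1).
Need (k + 1)·f(k+1) − (k + 3)·f(k) = 1.
Degrees (1,1,0) ⇒ d ≤ 2.
Match coefficients ⇒ f(k) = k*(k + 3)/4.
Certificate R = B(k−1)f/C = k*(k + 3)**2/4 gives s_k = k*(-k - 3)/(2*(k + 1)*(k + 2)).
s_(k+1) − s_k = -2/(k**3 + 6*k**2 + 11*k + 6) = t_k.

s_k = k*(-k - 3)/(2*(k + 1)*(k + 2))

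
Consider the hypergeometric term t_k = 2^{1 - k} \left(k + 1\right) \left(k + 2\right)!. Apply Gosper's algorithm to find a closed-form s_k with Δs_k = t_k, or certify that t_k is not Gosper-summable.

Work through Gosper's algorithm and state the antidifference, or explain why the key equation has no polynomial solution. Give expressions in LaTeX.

s_k = 2^{2 - k} \left(k + 2\right)!

Step 1: r(k) = (k + 2)*(k + 3)/(2*(k + 1)).
Factor: A=k/2 + 3/2; B=1; C=k + 1.
Need (k/2 + 3/2)·f(k+1) − (1)·f(k) = k + 1.
Bound: deg f ≤ 0.
Solving with deg f ≤ 0: f(k) = 2.
Get s_k = R·t_k = 2**(2 - k)*factorial(k + 2) with R(k) = B(k−1)f(k)/C(k) = 2/(k + 1).
s_(k+1) − s_k = 2**(1 - k)*(k + 1)*factorial(k + 2) = t_k.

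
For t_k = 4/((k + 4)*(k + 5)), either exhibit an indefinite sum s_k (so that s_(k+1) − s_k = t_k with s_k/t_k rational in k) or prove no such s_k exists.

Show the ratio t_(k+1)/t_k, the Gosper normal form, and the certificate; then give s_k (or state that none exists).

s_k = k/(k + 4)

Step 1: r(k) = (k + 4)/(k + 6).
Gosper form: A/B · C(k+1)/C(k) with A=k + 4, B=k + 6, C=1.
Set up (k + 4)·f(k+1) − (k + 5)·f(k) − (1) = 0.
deg f ≤ 1 (via 1,1,0).
Solving with deg f ≤ 1: f(k) = k/4.
Then R = B(k−1)f/C = k*(k + 5)/4, so s_k = R(k)·t_k = k/(k + 4).
Check: Δs_k = 4/(k**2 + 9*k + 20). ✓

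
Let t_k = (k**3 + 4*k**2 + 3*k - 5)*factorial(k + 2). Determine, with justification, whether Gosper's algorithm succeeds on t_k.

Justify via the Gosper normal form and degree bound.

Yes. s_k = (k - 2)*(k + 2)*factorial(k + 2).

The ratio is (k**4 + 10*k**3 + 35*k**2 + 45*k + 9)/(k**3 + 4*k**2 + 3*k - 5).
Take A(k)=k + 3, B(k)=1, C(k)=k**3 + 4*k**2 + 3*k - 5.
Set up (k + 3)·f(k+1) − (1)·f(k) − (k**3 + 4*k**2 + 3*k - 5) = 0.
d = 2 from the (1,0,3) case.
Match coefficients ⇒ f(k) = (k - 2)*(k + 2).
Certificate R = B(k−1)f/C = (k - 2)*(k + 2)/(k**3 + 4*k**2 + 3*k - 5) gives s_k = (k - 2)*(k + 2)*factorial(k + 2).
s_(k+1) − s_k = (k**3 + 4*k**2 + 3*k - 5)*factorial(k + 2) = t_k.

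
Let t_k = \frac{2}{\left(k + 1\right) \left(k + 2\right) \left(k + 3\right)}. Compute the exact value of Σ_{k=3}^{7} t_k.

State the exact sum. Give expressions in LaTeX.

Step 1: r(k) = (k + 1)/(k + 4).
So A=k + 1 and B=k + 4, with C=1.
Set up (k + 1)·f(k+1) − (k + 3)·f(k) − (1) = 0.
Degrees (1,1,0) ⇒ d ≤ 2.
Coefficient equations give f(k) = k*(k + 3)/4.
Then R = B(k−1)f/C = k*(k + 3)**2/4, so s_k = R(k)·t_k = k*(k + 3)/(2*(k + 1)*(k + 2)).
Check: Δs_k = 2/(k**3 + 6*k**2 + 11*k + 6). ✓
Telescoping: Σ = s_(8) − s_(3) = 22/45 − (9/20) = 7/180.

Σ = 7/180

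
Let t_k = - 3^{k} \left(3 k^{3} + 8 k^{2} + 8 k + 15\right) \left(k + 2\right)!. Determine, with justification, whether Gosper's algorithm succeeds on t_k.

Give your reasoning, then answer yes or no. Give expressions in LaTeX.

Ratio r(k) = 3*(3*k**4 + 26*k**3 + 84*k**2 + 133*k + 102)/(3*k**3 + 8*k**2 + 8*k + 15).
Factor: A=3*k + 9; B=1; C=k**3 + 8*k**2/3 + 8*k/3 + 5.
f must satisfy (3*k + 9)·f(k+1) − (1)·f(k) = k**3 + 8*k**2/3 + 8*k/3 + 5.
From deg A=1, deg B=0, deg C=3: d=2.
Coefficient equations give f(k) = (k**2 - 2*k + 3)/3.
Get s_k = R·t_k = -3**k*(k**2 - 2*k + 3)*factorial(k + 2) with R(k) = B(k−1)f(k)/C(k) = (k**2 - 2*k + 3)/(3*k**3 + 8*k**2 + 8*k + 15).
Δs = -3**k*(3*k**3 + 8*k**2 + 8*k + 15)*factorial(k + 2), as required.

Yes. s_k = - 3^{k} \left(k^{2} - 2 k + 3\right) \left(k + 2\right)!.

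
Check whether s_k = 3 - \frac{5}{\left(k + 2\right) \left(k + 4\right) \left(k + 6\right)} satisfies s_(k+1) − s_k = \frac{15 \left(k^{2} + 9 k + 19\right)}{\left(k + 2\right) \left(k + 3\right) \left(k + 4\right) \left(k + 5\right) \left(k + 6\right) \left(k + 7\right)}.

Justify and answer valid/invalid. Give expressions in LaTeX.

s_(k+1) = 3 - 5/((k + 3)*(k + 5)*(k + 7))
s_(k+1) − s_k = 15*(k**2 + 9*k + 19)/(k**6 + 27*k**5 + 295*k**4 + 1665*k**3 + 5104*k**2 + 8028*k + 5040)
(s_(k+1) − s_k) − t_k = 0

Valid — Δs_k = t_k.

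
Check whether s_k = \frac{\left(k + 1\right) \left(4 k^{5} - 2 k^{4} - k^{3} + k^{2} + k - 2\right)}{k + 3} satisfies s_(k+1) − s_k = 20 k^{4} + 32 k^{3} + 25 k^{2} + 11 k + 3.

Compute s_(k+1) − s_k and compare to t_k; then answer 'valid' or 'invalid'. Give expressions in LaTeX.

s_(k+1) = (k + 2)*(k + 4*(k + 1)**5 - 2*(k + 1)**4 - (k + 1)**3 + (k + 1)**2 - 1)/(k + 4)
s_(k+1) − s_k = (20*k**6 + 140*k**5 + 301*k**4 + 326*k**3 + 210*k**2 + 83*k + 14)/(k**2 + 7*k + 12)
(s_(k+1) − s_k) − t_k = 2*(-16*k**5 - 94*k**4 - 122*k**3 - 85*k**2 - 35*k - 11)/(k**2 + 7*k + 12)

Invalid: residual \frac{2 \left(- 16 k^{5} - 94 k^{4} - 122 k^{3} - 85 k^{2} - 35 k - 11\right)}{k^{2} + 7 k + 12} ≠ 0.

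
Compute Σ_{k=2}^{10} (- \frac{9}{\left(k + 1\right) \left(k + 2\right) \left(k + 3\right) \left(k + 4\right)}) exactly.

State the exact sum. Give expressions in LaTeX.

Σ = -177/3640

Compute t_(k+1)/t_k: get (k + 1)/(k + 5).
So A=k + 1 and B=k + 5, with C=1.
f must satisfy (k + 1)·f(k+1) − (k + 4)·f(k) = 1.
Degrees (1,1,0) ⇒ d ≤ 3.
A polynomial solution: f(k) = k*(k**2 + 6*k + 11)/18.
Get s_k = R·t_k = k*(-k**2 - 6*k - 11)/(2*(k + 1)*(k + 2)*(k + 3)) with R(k) = B(k−1)f(k)/C(k) = k*(k + 4)*(k**2 + 6*k + 11)/18.
Verify: -9/(k**4 + 10*k**3 + 35*k**2 + 50*k + 24) matches t_k.
Telescoping: Σ = s_(11) − s_(2) = -363/728 − (-9/20) = -177/3640.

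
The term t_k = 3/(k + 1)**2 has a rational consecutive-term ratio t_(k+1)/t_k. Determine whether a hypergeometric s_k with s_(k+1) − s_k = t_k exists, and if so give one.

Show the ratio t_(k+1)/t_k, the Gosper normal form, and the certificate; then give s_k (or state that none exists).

no hypergeometric antidifference exists

Compute t_(k+1)/t_k: get (k + 1)**2/(k + 2)**2.
Factor: A=k**2 + 2*k + 1; B=k**2 + 4*k + 4; C=1.
f must satisfy (k**2 + 2*k + 1)·f(k+1) − (k**2 + 2*k + 1)·f(k) = 1.
From deg A=2, deg B=2, deg C=0: d=0.
Put f(k) = c0: A·f(k+1) − B(k−1)·f(k) − C = -1; need -1 = 0 — inconsistent ⇒ no f, not summable.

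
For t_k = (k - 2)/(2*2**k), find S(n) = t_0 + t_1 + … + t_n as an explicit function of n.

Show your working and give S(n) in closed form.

S(n) = -1 - n/(2*2**n)

The ratio is (k - 1)/(2*(k - 2)).
A = 1/2, B = 1, C = k - 2.
Key eq: (1/2)·f(k+1) = (1)·f(k) + (k - 2).
Bound: deg f ≤ 1.
Solving with deg f ≤ 1: f(k) = -2*(k - 1).
Get s_k = R·t_k = (1 - k)/2**k with R(k) = B(k−1)f(k)/C(k) = -2*(k - 1)/(k - 2).
Verify: (k - 2)/(2*2**k) matches t_k.
Σ_(k=0)^n t_k = s_(n+1) − s_(0) = (-2**(-n - 1)*n) − (1), i.e. -1 - n/(2*2**n).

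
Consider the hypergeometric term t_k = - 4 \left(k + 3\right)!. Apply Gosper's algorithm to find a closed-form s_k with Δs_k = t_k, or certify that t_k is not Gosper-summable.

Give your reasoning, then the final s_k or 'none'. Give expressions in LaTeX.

not Gosper-summable; s_k does not exist

t_(k+1)/t_k = k + 4.
Gosper form: A/B · C(k+1)/C(k) with A=k + 4, B=1, C=1.
Set up (k + 4)·f(k+1) − (1)·f(k) − (1) = 0.
Bound: deg f ≤ -1.
deg f ≤ -1 is impossible — no certificate.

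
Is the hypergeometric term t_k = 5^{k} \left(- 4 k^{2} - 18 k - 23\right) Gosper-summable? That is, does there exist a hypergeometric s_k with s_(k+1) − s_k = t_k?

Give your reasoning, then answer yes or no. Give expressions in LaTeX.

Ratio r(k) = 5*(4*k**2 + 26*k + 45)/(4*k**2 + 18*k + 23).
Normal form (A,B,C) = (5, 1, k**2 + 9*k/2 + 23/4).
f must satisfy (5)·f(k+1) − (1)·f(k) = k**2 + 9*k/2 + 23/4.
From deg A=0, deg B=0, deg C=2: d=2.
A polynomial solution: f(k) = (k**2 + 2*k + 2)/4.
Then R = B(k−1)f/C = (k**2 + 2*k + 2)/(4*k**2 + 18*k + 23), so s_k = R(k)·t_k = 5**k*(-k**2 - 2*k - 2).
Check: Δs_k = 5**k*(-4*k**2 - 18*k - 23). ✓

Yes. s_k = 5^{k} \left(- k^{2} - 2 k - 2\right).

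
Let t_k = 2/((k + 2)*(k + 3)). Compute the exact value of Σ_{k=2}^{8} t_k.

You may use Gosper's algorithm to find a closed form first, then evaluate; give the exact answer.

Compute t_(k+1)/t_k: get (k + 2)/(k + 4).
So A=k + 2 and B=k + 4, with C=1.
Key eq: (k + 2)·f(k+1) = (k + 3)·f(k) + (1).
Degrees (1,1,0) ⇒ d ≤ 1.
Solve for f: f(k) = k/2 (degree 1 ≤ 1).
So s_k = (B(k−1)f/C)·t_k = (k*(k + 3)/2)·t_k = k/(k + 2).
Check: Δs_k = 2/(k**2 + 5*k + 6). ✓
Sum = s_(9) − s_(2); s_(9) = 9/11, s_(2) = 1/2 ⇒ 7/22.

Σ = 7/22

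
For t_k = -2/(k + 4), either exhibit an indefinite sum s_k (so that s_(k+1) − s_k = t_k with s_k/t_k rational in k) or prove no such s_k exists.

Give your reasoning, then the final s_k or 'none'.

t_(k+1)/t_k = (k + 4)/(k + 5).
Gosper form: A/B · C(k+1)/C(k) with A=k + 4, B=k + 5, C=1.
Key eq: (k + 4)·f(k+1) = (k + 4)·f(k) + (1).
deg f ≤ 0 (via 1,1,0).
f = c0 ⇒ A·f(k+1) − B(k−1)·f(k) − C = -1. The system {-1 = 0} is inconsistent; no antidifference.

none — t_k is not Gosper-summable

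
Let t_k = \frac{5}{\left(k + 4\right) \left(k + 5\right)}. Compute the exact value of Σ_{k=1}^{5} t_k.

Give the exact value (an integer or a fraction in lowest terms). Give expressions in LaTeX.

Compute t_(k+1)/t_k: get (k + 4)/(k + 6).
Normal form (A,B,C) = (k + 4, k + 6, 1).
Solve (k + 4)·f(k+1) − (k + 5)·f(k) = 1.
d = 1 from the (1,1,0) case.
Match coefficients ⇒ f(k) = k/4.
Certificate R = B(k−1)f/C = k*(k + 5)/4 gives s_k = 5*k/(4*(k + 4)).
Check: Δs_k = 5/(k**2 + 9*k + 20). ✓
Telescoping: Σ = s_(6) − s_(1) = 3/4 − (1/4) = 1/2.

Σ = 1/2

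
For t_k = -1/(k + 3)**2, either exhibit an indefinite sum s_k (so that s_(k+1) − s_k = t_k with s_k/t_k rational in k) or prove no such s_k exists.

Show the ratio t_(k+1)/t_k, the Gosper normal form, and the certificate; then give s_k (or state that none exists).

none — t_k is not Gosper-summable

Step 1: r(k) = (k + 3)**2/(k + 4)**2.
So A=k**2 + 6*k + 9 and B=k**2 + 8*k + 16, with C=1.
f must satisfy (k**2 + 6*k + 9)·f(k+1) − (k**2 + 6*k + 9)·f(k) = 1.
d = 0 from the (2,2,0) case.
Put f(k) = c0: A·f(k+1) − B(k−1)·f(k) − C = -1; need -1 = 0 — inconsistent ⇒ no f, not summable.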